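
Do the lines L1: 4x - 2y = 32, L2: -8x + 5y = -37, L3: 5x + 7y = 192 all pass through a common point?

No

Lines aᵢx + bᵢy = cᵢ with pairwise distinct directions are concurrent exactly when det[aᵢ bᵢ cᵢ] = 0.
Here the determinant is -418.
Nonzero, so no common point exists.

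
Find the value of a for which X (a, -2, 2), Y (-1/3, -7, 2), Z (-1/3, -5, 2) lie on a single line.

-1/3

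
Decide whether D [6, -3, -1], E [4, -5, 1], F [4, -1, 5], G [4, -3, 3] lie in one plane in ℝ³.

Yes

The four points are coplanar iff the 3×3 determinant with rows DE, DF, DG is zero.
Rows: (-2, -2, 2), (-2, 2, 6), (-2, 0, 4).
Expanding along the first row: (-2)(8) − (-2)(4) + (2)(4) = 0.
Zero determinant ⇒ coplanar.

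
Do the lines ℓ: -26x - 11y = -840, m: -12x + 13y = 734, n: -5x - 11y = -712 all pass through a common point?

Intersecting ℓ and m: solving the 2×2 system gives (x, y) = (1423/235, 14582/235).
Substitute into n: (-5)(1423/235) + (-11)(14582/235) = -167517/235.
But n requires -712 ≠ -167517/235, so the three lines have no common point.

No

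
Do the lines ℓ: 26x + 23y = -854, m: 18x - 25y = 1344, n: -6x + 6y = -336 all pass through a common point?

Intersecting ℓ and m: solving the 2×2 system gives (x, y) = (683/76, -1797/38).
Substitute into n: (-6)(683/76) + (6)(-1797/38) = -12831/38.
But n requires -336 ≠ -12831/38, so the three lines have no common point.

No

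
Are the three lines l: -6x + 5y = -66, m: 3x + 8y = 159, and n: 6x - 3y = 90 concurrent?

Intersecting l and m: solving the 2×2 system gives (x, y) = (21, 12).
Substitute into n: (6)(21) + (-3)(12) = 90.
This equals 90, so (21, 12) lies on all three lines and they are concurrent.

Yes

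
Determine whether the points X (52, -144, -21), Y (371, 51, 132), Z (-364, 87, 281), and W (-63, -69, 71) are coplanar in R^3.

A normal to the plane through X, Y, Z is n = XY × XZ = (23547, -159986, 154809).
The plane has equation n·P = 21011439. For W: n·W = 20547012.
20547012 ≠ 21011439, so W is off the plane.

No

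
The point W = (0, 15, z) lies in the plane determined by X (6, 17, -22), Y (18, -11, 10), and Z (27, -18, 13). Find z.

-14

Coplanarity requires XY · (XZ × XW) = 0.
XY = (12, -28, 32), XZ = (21, -35, 35); the triple product is linear in z with coefficient 168 and constant term 2352.
Setting it to zero: z = -14.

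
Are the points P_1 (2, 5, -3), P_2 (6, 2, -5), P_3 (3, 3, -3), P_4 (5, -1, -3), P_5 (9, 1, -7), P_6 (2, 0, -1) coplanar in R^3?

The plane through P_1, P_2, P_3 has normal n = P_1P_2 × P_1P_3 = (-4, -2, -5) and equation n·P = -3.
Checking the remaining points: n·P_4 = -3, n·P_5 = -3, n·P_6 = -3.
All equal -3, so all 6 points lie in one plane.

Yes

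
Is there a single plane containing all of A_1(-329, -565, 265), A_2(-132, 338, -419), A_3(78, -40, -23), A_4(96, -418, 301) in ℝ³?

Yes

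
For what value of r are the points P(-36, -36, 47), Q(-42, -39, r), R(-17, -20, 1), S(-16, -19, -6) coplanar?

2

The points are coplanar iff PQ · (PR × PS) = 0.
Expanding, this is linear in r: (3)r + (-6) = 0.
So r = 2.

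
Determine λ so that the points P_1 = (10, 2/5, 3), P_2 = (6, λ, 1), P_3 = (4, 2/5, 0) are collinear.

Direction P_1P_3 = (-6, 0, -3). From the x-coordinate of P_2, the parameter along the line is τ = (6 − 10)/(-6) = 2/3.
Then λ = 2/5 + 2/3·(0) = 2/5.

2/5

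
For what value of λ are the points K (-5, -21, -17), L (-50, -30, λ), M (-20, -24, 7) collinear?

Direction KM = (-15, -3, 24). From the x-coordinate of L, the parameter along the line is τ = (-50 − (-5))/(-15) = 3.
Then λ = (-17) + 3·(24) = 55.

55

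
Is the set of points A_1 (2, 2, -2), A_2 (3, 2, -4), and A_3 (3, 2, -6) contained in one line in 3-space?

A_1A_2 = (1, 0, -2), A_1A_3 = (1, 0, -4).
Comparing components 3 and 1: (-2)(1) − (1)(-4) = 2 ≠ 0, so A_1A_2 and A_1A_3 are not parallel and the points are not collinear.

No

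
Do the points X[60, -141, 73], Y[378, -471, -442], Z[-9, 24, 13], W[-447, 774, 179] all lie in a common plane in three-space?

With X as base: XY = (318, -330, -515), XZ = (-69, 165, -60), XW = (-507, 915, 106).
XZ × XW = (72390, 37734, 20520).
XY · (XZ × XW) = 0.
The scalar triple product vanishes, so the four points are coplanar.

Yes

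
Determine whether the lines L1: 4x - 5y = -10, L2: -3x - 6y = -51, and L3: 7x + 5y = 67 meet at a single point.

Intersecting L1 and L2: solving the 2×2 system gives (x, y) = (5, 6).
Substitute into L3: (7)(5) + (5)(6) = 65.
But L3 requires 67 ≠ 65, so the three lines have no common point.

No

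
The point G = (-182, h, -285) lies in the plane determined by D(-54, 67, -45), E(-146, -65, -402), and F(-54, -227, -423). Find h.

A normal to the plane is n = DE × DF = (-55062, -34776, 27048).
G lies in the plane iff n · DG = 0.
This gives (-34776)h + (2886408) = 0, so h = 83.

83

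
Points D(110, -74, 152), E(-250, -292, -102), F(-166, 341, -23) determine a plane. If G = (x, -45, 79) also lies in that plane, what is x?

2

The plane through D, E, F has equation 143560x + 7104y − 209568z = -16588432.
Substituting G: (143560)x + (-16875552) = -16588432, so x = 2.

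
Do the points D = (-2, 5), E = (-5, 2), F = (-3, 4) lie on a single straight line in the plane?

Yes

DE = (-3, -3), DF = (-1, -1).
Twice the signed area of △DEF is (-3)(-1) − (-3)(-1) = 0.
The triangle is degenerate (zero area), so the points are collinear.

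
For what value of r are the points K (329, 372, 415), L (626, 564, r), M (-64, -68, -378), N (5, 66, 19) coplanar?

376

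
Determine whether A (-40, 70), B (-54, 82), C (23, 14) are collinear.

No

AB = (-14, 12), AC = (63, -56).
det[AB; AC] = (-14)(-56) − (12)(63) = 28.
The determinant is nonzero, so they are not collinear.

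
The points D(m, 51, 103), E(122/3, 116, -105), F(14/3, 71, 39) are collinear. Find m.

-34/3

Direction EF = (-36, -45, 144). From the y-coordinate of D, the parameter along the line is τ = (51 − 116)/(-45) = 13/9.
Then m = 122/3 + 13/9·(-36) = -34/3.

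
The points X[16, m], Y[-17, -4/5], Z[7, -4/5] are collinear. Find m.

Collinearity: (X − Y) must be parallel to (Z − Y) = (24, 0).
Cross-multiplying the components: (m − (-4/5))·(24) = (33)·(0).
Solving gives m = -4/5.

-4/5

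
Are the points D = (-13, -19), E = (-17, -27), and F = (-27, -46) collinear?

DE = (-4, -8), DF = (-14, -27).
det[DE; DF] = (-4)(-27) − (-8)(-14) = -4.
The determinant is nonzero, so they are not collinear.

No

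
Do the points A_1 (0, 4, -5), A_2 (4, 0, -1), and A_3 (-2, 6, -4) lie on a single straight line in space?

No

A_1A_2 = (4, -4, 4), A_1A_3 = (-2, 2, 1).
Comparing components 2 and 3: (-4)(1) − (4)(2) = -12 ≠ 0, so A_1A_2 and A_1A_3 are not parallel and the points are not collinear.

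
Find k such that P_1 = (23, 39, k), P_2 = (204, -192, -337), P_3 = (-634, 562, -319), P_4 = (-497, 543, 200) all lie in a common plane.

Coplanarity ⇔ det[P_1P_2; P_1P_3; P_1P_4] = 0.
Expanding, this is linear in k: (87376)k + (-699008) = 0.
So k = 8.

8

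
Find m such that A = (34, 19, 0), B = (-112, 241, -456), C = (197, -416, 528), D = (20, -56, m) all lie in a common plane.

Normal to plane ABC: n = (-81144, 2760, 27324); plane equation n·P = -2706456.
Requiring n·D = -2706456: (27324)m + (-1777440) = -2706456.
So m = -34.

-34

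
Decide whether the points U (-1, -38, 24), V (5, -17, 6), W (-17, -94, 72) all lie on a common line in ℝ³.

Yes

UV = (6, 21, -18), UW = (-16, -56, 48).
Each component of UW is -8/3 times the corresponding component of UV, so UW = -8/3·UV and the points are collinear.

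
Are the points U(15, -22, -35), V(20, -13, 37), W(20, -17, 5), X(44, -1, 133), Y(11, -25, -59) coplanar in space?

The plane through U, V, W has normal n = UV × UW = (0, 160, -20) and equation n·P = -2820.
Checking the remaining points: n·X = -2820, n·Y = -2820.
All equal -2820, so all 5 points lie in one plane.

Yes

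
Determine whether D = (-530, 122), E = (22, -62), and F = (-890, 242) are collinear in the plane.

Yes

DE = (552, -184), DF = (-360, 120).
det[DE; DF] = (552)(120) − (-184)(-360) = 0.
The determinant is zero, so the points are collinear.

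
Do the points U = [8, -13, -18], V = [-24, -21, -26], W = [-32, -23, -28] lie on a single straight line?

Yes

UV = (-32, -8, -8), UW = (-40, -10, -10).
Each component of UW is 5/4 times the corresponding component of UV, so UW = 5/4·UV and the points are collinear.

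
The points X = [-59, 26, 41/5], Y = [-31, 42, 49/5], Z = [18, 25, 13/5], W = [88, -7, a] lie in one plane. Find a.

The points are coplanar iff XY · (XZ × XW) = 0.
Expanding, this is linear in a: (-1260)a + (-11844) = 0.
So a = -47/5.

-47/5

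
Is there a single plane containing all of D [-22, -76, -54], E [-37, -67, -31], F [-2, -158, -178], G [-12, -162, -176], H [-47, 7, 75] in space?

Yes

The plane through D, E, F has normal n = DE × DF = (770, -1400, 1050) and equation n·P = 32760.
Checking the remaining points: n·G = 32760, n·H = 32760.
All equal 32760, so all 5 points lie in one plane.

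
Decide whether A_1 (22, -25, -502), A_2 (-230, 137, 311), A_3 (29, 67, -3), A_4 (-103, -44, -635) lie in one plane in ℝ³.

No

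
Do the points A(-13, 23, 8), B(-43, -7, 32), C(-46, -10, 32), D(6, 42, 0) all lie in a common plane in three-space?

A normal to the plane through A, B, C is n = AB × AC = (72, -72, 0).
The plane has equation n·P = -2592. For D: n·D = -2592.
Equal, so D lies in the plane and all four are coplanar.

Yes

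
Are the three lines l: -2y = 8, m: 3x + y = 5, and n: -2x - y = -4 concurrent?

No

The three lines meet at one point iff the augmented coefficient matrix [aᵢ bᵢ cᵢ] has rank < 3, i.e. its determinant vanishes.
Here the determinant is -12.
Nonzero, so no common point exists.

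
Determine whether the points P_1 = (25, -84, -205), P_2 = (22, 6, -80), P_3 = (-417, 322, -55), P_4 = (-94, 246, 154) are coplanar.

A normal to the plane through P_1, P_2, P_3 is n = P_1P_2 × P_1P_3 = (-37250, -54800, 38562).
The plane has equation n·P = -4233260. For P_4: n·P_4 = -4040752.
-4040752 ≠ -4233260, so P_4 is off the plane.

No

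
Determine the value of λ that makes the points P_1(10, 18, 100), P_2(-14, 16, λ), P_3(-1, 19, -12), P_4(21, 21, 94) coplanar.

Normal to plane P_1P_3P_4: n = (330, -1298, -44); plane equation n·P = -24464.
Requiring n·P_2 = -24464: (-44)λ + (-25388) = -24464.
So λ = -21.

-21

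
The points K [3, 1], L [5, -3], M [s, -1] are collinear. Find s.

The three points are collinear iff det[KL; KM] = 0.
This determinant is linear in s: (4)s + (-16) = 0, so s = 4.

4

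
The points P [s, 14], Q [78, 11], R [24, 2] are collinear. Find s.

Collinearity: (P − Q) must be parallel to (R − Q) = (-54, -9).
Cross-multiplying the components: (s − 78)·(-9) = (3)·(-54).
Solving gives s = 96.

96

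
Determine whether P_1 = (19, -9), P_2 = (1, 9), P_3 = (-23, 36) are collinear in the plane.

No

P_1P_2 = (-18, 18), P_1P_3 = (-42, 45).
Twice the signed area of △P_1P_2P_3 is (-18)(45) − (18)(-42) = -54.
The area is nonzero, so the three points are not collinear.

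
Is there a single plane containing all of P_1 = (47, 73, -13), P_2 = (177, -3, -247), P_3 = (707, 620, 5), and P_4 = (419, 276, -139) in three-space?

Yes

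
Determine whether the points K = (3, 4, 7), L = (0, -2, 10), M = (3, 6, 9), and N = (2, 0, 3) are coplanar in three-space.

No

A normal to the plane through K, L, M is n = KL × KM = (-18, 6, -6).
The plane has equation n·P = -72. For N: n·N = -54.
-54 ≠ -72, so N is off the plane.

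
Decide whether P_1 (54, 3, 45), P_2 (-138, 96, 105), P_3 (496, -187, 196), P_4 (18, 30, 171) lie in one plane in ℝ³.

Yes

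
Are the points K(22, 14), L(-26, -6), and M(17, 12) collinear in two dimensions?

KL = (-48, -20), KM = (-5, -2).
Twice the signed area of △KLM is (-48)(-2) − (-20)(-5) = -4.
The area is nonzero, so the three points are not collinear.

No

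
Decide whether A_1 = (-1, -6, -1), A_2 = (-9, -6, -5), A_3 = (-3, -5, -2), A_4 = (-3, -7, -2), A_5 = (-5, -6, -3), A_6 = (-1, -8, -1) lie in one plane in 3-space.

The plane through A_1, A_2, A_3 has normal n = A_1A_2 × A_1A_3 = (4, 0, -8) and equation n·P = 4.
Checking the remaining points: n·A_4 = 4, n·A_5 = 4, n·A_6 = 4.
All equal 4, so all 6 points lie in one plane.

Yes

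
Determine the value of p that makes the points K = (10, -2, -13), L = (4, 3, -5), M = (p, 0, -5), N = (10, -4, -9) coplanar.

6

Normal to plane KLN: n = (36, 24, 12); plane equation n·P = 156.
Requiring n·M = 156: (36)p + (-60) = 156.
So p = 6.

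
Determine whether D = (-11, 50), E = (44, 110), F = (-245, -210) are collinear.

No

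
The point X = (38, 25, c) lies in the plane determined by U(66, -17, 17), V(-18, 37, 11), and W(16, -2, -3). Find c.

The plane through U, V, W has equation −990x − 1380y + 1440z = -17400.
Substituting X: (1440)c + (-72120) = -17400, so c = 38.

38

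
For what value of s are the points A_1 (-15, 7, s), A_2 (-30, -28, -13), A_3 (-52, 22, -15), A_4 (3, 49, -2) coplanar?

-8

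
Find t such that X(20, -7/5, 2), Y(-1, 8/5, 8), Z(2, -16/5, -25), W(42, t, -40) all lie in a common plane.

-47/5

The points are coplanar iff XY · (XZ × XW) = 0.
Expanding, this is linear in t: (-675)t + (-6345) = 0.
So t = -47/5.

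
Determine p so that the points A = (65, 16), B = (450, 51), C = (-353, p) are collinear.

-22

The three points are collinear iff det[AB; AC] = 0.
This determinant is linear in p: (385)p + (8470) = 0, so p = -22.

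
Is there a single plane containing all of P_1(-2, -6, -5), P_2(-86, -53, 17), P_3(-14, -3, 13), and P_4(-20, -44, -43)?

Yes

With P_1 as base: P_1P_2 = (-84, -47, 22), P_1P_3 = (-12, 3, 18), P_1P_4 = (-18, -38, -38).
P_1P_3 × P_1P_4 = (570, -780, 510).
P_1P_2 · (P_1P_3 × P_1P_4) = 0.
The scalar triple product vanishes, so the four points are coplanar.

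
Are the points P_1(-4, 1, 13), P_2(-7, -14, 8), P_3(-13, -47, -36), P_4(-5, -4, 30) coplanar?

No

With P_1 as base: P_1P_2 = (-3, -15, -5), P_1P_3 = (-9, -48, -49), P_1P_4 = (-1, -5, 17).
P_1P_3 × P_1P_4 = (-1061, 202, -3).
P_1P_2 · (P_1P_3 × P_1P_4) = 168.
Since 168 ≠ 0, the four points are not coplanar.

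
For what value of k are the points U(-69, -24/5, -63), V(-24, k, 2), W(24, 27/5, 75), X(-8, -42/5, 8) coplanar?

-4/5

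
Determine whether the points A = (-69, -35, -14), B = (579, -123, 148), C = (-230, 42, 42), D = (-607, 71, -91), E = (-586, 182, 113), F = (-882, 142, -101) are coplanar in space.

The plane through A, B, C has normal n = AB × AC = (-17402, -62370, 35728) and equation n·P = 2883496.
Checking the remaining points: n·D = 2883496, n·E = 2883496, n·F = 2883496.
All equal 2883496, so all 6 points lie in one plane.

Yes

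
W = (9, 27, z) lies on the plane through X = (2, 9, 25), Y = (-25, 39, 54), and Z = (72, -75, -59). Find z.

54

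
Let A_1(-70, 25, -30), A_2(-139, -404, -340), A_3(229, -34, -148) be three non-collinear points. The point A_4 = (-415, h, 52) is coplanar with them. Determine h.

The plane through A_1, A_2, A_3 has equation 32332x − 100832y + 132342z = -8754300.
Substituting A_4: (-100832)h + (-6535996) = -8754300, so h = 22.

22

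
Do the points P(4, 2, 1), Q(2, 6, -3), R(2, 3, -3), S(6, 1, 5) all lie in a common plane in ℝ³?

With P as base: PQ = (-2, 4, -4), PR = (-2, 1, -4), PS = (2, -1, 4).
PR × PS = (0, 0, 0).
PQ · (PR × PS) = 0.
The scalar triple product vanishes, so the four points are coplanar.

Yes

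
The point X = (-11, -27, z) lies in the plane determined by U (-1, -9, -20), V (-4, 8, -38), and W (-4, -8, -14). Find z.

32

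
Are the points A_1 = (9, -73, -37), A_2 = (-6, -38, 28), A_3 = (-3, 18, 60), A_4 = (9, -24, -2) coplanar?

Yes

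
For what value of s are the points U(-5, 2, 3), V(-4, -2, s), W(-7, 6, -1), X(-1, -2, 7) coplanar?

7

Coplanarity ⇔ det[UV; UW; UX] = 0.
Expanding, this is linear in s: (-8)s + (56) = 0.
So s = 7.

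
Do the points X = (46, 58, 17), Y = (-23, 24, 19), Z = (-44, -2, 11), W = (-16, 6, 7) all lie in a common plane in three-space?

Yes

A normal to the plane through X, Y, Z is n = XY × XZ = (324, -594, 1080).
The plane has equation n·P = -1188. For W: n·W = -1188.
Equal, so W lies in the plane and all four are coplanar.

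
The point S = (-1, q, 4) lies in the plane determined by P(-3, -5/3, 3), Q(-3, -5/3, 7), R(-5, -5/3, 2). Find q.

The plane through P, Q, R has equation −8y = 40/3.
Substituting S: (-8)q + (0) = 40/3, so q = -5/3.

-5/3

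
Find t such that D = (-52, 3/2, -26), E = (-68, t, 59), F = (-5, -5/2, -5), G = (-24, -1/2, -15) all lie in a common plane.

-41/2

The points are coplanar iff DE · (DF × DG) = 0.
Expanding, this is linear in t: (71)t + (2911/2) = 0.
So t = -41/2.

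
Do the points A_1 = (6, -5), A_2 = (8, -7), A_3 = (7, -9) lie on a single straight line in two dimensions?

A_1A_2 = (2, -2), A_1A_3 = (1, -4).
Twice the signed area of △A_1A_2A_3 is (2)(-4) − (-2)(1) = -6.
The area is nonzero, so the three points are not collinear.

No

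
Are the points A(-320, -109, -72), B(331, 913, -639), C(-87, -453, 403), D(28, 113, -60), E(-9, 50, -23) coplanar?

The plane through A, B, C has normal n = AB × AC = (290402, -441336, -462070) and equation n·P = -11553976.
Checking the remaining points: n·D = -14015512, n·E = -14052808.
Since n·D = -14015512 ≠ -11553976, D is off the plane and the points are not all coplanar.

No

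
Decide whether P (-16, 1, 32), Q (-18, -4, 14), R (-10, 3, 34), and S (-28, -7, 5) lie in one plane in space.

No

A normal to the plane through P, Q, R is n = PQ × PR = (26, -104, 26).
The plane has equation n·X = 312. For S: n·S = 130.
130 ≠ 312, so S is off the plane.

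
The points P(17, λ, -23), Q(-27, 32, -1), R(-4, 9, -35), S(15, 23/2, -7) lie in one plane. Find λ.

The points are coplanar iff PQ · (PR × PS) = 0.
Expanding, this is linear in λ: (1290)λ + (-5805) = 0.
So λ = 9/2.

9/2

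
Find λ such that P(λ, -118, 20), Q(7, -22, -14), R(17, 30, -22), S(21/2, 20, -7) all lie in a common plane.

Coplanarity ⇔ det[PQ; PR; PS] = 0.
Expanding, this is linear in λ: (-700)λ + (-12600) = 0.
So λ = -18.

-18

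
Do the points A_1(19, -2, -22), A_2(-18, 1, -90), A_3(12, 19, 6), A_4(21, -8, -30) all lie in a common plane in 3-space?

Yes

With A_1 as base: A_1A_2 = (-37, 3, -68), A_1A_3 = (-7, 21, 28), A_1A_4 = (2, -6, -8).
A_1A_3 × A_1A_4 = (0, 0, 0).
A_1A_2 · (A_1A_3 × A_1A_4) = 0.
The scalar triple product vanishes, so the four points are coplanar.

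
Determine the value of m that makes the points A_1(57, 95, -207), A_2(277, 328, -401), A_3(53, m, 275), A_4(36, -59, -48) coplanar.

The points are coplanar iff A_1A_2 · (A_1A_3 × A_1A_4) = 0.
Expanding, this is linear in m: (30906)m + (11064348) = 0.
So m = -358.

-358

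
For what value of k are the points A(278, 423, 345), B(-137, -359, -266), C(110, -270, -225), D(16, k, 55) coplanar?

41

Normal to plane ABC: n = (22317, -133902, 156219); plane equation n·P = 3459135.
Requiring n·D = 3459135: (-133902)k + (8949117) = 3459135.
So k = 41.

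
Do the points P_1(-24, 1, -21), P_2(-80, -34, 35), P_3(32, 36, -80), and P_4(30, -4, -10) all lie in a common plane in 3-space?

A normal to the plane through P_1, P_2, P_3 is n = P_1P_2 × P_1P_3 = (105, -168, 0).
The plane has equation n·P = -2688. For P_4: n·P_4 = 3822.
3822 ≠ -2688, so P_4 is off the plane.

No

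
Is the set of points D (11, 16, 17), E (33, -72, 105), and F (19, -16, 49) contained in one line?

Yes

DE = (22, -88, 88), DF = (8, -32, 32).
DE × DF = (0, 0, 0).
The cross product vanishes, so the three points are collinear.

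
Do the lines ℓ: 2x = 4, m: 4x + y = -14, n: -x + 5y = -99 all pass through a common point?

No

Intersecting ℓ and m: solving the 2×2 system gives (x, y) = (2, -22).
Substitute into n: (-1)(2) + (5)(-22) = -112.
But n requires -99 ≠ -112, so the three lines have no common point.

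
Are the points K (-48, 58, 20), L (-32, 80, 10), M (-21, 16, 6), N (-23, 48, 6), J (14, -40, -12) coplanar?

No

The plane through K, L, M has normal n = KL × KM = (-728, -46, -1266) and equation n·P = 6956.
Checking the remaining points: n·N = 6940, n·J = 6840.
Since n·N = 6940 ≠ 6956, N is off the plane and the points are not all coplanar.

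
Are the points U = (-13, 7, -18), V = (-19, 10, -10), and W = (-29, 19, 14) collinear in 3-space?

UV = (-6, 3, 8), UW = (-16, 12, 32).
Comparing components 3 and 1: (8)(-16) − (-6)(32) = 64 ≠ 0, so UV and UW are not parallel and the points are not collinear.

No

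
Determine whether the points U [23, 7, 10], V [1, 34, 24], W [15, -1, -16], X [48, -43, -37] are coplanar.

With U as base: UV = (-22, 27, 14), UW = (-8, -8, -26), UX = (25, -50, -47).
UW × UX = (-924, -1026, 600).
UV · (UW × UX) = 1026.
Since 1026 ≠ 0, the four points are not coplanar.

No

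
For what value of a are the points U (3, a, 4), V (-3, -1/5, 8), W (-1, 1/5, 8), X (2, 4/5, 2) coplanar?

1

Coplanarity ⇔ det[UV; UW; UX] = 0.
Expanding, this is linear in a: (-12)a + (12) = 0.
So a = 1.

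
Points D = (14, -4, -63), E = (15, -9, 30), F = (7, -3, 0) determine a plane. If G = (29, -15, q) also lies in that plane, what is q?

-12

Coplanarity requires DE · (DF × DG) = 0.
DE = (1, -5, 93), DF = (-7, 1, 63); the triple product is linear in q with coefficient -34 and constant term -408.
Setting it to zero: q = -12.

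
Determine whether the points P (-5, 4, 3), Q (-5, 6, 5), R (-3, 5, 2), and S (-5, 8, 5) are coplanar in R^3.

A normal to the plane through P, Q, R is n = PQ × PR = (-4, 4, -4).
The plane has equation n·X = 24. For S: n·S = 32.
32 ≠ 24, so S is off the plane.

No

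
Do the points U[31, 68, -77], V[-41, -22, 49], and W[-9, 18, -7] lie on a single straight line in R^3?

Yes

UV = (-72, -90, 126), UW = (-40, -50, 70).
UV × UW = (0, 0, 0).
The cross product vanishes, so the three points are collinear.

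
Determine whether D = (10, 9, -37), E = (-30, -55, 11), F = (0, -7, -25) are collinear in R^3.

Yes

DE = (-40, -64, 48), DF = (-10, -16, 12).
DE × DF = (0, 0, 0).
The cross product vanishes, so the three points are collinear.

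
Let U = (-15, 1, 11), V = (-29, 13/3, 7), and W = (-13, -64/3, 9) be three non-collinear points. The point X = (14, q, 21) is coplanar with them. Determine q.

26/3

A normal to the plane is n = UV × UW = (-96, -36, 306).
X lies in the plane iff n · UX = 0.
This gives (-36)q + (312) = 0, so q = 26/3.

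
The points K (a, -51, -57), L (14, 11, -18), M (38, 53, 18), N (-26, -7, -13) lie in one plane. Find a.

-42

Coplanarity ⇔ det[KL; KM; KN] = 0.
Expanding, this is linear in a: (-858)a + (-36036) = 0.
So a = -42.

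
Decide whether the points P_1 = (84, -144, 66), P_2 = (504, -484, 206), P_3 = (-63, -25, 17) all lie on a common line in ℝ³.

Yes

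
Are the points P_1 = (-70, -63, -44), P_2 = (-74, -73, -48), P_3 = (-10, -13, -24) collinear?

No

P_1P_2 = (-4, -10, -4), P_1P_3 = (60, 50, 20).
P_1P_2 × P_1P_3 = (0, -160, 400).
The cross product is nonzero, so the points do not lie on one line.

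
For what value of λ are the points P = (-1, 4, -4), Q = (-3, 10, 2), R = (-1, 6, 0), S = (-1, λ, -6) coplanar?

Normal to plane PQR: n = (12, 8, -4); plane equation n·X = 36.
Requiring n·S = 36: (8)λ + (12) = 36.
So λ = 3.

3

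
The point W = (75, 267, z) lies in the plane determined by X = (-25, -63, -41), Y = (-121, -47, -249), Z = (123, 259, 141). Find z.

37

The plane through X, Y, Z has equation 69888x − 13312y − 33280z = 455936.
Substituting W: (-33280)z + (1687296) = 455936, so z = 37.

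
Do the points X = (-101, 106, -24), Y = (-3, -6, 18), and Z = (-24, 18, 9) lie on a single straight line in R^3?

Yes

XY = (98, -112, 42), XZ = (77, -88, 33).
XY × XZ = (0, 0, 0).
The cross product vanishes, so the three points are collinear.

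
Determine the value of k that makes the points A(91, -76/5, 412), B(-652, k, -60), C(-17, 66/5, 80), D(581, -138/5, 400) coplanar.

206/5

The points are coplanar iff AB · (AC × AD) = 0.
Expanding, this is linear in k: (-163976)k + (33779056/5) = 0.
So k = 206/5.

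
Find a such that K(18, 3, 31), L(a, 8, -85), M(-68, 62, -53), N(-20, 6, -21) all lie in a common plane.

-66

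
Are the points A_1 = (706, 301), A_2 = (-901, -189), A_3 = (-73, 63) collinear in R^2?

No

A_1A_2 = (-1607, -490), A_1A_3 = (-779, -238).
Twice the signed area of △A_1A_2A_3 is (-1607)(-238) − (-490)(-779) = 756.
The area is nonzero, so the three points are not collinear.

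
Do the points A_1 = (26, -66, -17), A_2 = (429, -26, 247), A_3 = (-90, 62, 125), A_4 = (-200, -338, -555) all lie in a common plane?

Yes

With A_1 as base: A_1A_2 = (403, 40, 264), A_1A_3 = (-116, 128, 142), A_1A_4 = (-226, -272, -538).
A_1A_3 × A_1A_4 = (-30240, -94500, 60480).
A_1A_2 · (A_1A_3 × A_1A_4) = 0.
The scalar triple product vanishes, so the four points are coplanar.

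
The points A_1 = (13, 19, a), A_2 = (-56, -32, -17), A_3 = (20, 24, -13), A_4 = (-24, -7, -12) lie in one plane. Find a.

The points are coplanar iff A_1A_2 · (A_1A_3 × A_1A_4) = 0.
Expanding, this is linear in a: (-108)a + (-1404) = 0.
So a = -13.

-13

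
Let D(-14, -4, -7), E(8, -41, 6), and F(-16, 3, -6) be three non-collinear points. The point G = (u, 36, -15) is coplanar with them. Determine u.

A normal to the plane is n = DE × DF = (-128, -48, 80).
G lies in the plane iff n · DG = 0.
This gives (-128)u + (-4352) = 0, so u = -34.

-34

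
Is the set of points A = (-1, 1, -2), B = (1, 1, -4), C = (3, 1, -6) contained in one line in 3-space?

Yes

AB = (2, 0, -2), AC = (4, 0, -4).
Each component of AC is 2 times the corresponding component of AB, so AC = 2·AB and the points are collinear.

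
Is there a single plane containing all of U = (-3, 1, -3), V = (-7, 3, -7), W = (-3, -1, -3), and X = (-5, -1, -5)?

A normal to the plane through U, V, W is n = UV × UW = (-8, 0, 8).
The plane has equation n·P = 0. For X: n·X = 0.
Equal, so X lies in the plane and all four are coplanar.

Yes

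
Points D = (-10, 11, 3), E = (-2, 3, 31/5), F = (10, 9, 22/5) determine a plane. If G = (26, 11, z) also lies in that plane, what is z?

The plane through D, E, F has equation −(24/5)x + (264/5)y + 144z = 5304/5.
Substituting G: (144)z + (456) = 5304/5, so z = 21/5.

21/5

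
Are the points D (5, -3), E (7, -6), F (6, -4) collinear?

DE = (2, -3), DF = (1, -1).
det[DE; DF] = (2)(-1) − (-3)(1) = 1.
The determinant is nonzero, so they are not collinear.

No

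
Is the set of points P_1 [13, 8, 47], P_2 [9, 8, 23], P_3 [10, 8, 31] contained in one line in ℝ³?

No

P_1P_2 = (-4, 0, -24), P_1P_3 = (-3, 0, -16).
P_1P_2 × P_1P_3 = (0, 8, 0).
The cross product is nonzero, so the points do not lie on one line.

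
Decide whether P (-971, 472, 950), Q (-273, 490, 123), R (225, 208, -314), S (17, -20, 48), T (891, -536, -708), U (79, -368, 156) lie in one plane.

Yes

The plane through P, Q, R has normal n = PQ × PR = (-241080, -106820, -205800) and equation n·X = -11840360.
Checking the remaining points: n·S = -11840360, n·T = -11840360, n·U = -11840360.
All equal -11840360, so all 6 points lie in one plane.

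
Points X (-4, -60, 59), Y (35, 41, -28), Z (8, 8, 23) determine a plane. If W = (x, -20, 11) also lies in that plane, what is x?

20

The plane through X, Y, Z has equation 2280x + 360y + 1440z = 54240.
Substituting W: (2280)x + (8640) = 54240, so x = 20.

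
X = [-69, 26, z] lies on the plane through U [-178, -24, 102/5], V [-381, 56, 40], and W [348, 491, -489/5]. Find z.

A normal to the plane is n = UV × UW = (-19550, -13685, -146625).
X lies in the plane iff n · UX = 0.
This gives (-146625)z + (175950) = 0, so z = 6/5.

6/5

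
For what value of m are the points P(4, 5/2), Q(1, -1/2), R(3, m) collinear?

3/2

The three points are collinear iff det[PQ; PR] = 0.
This determinant is linear in m: (-3)m + (9/2) = 0, so m = 3/2.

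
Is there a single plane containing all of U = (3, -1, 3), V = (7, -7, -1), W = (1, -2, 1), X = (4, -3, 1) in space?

No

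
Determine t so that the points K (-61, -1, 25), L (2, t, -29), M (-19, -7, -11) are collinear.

-10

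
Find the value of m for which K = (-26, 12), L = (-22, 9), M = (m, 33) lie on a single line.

-54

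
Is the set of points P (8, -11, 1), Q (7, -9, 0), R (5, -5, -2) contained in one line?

Yes

PQ = (-1, 2, -1), PR = (-3, 6, -3).
PQ × PR = (0, 0, 0).
The cross product vanishes, so the three points are collinear.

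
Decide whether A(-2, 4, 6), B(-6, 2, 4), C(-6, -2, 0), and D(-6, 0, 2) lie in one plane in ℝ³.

Yes

The four points are coplanar iff the 3×3 determinant with rows AB, AC, AD is zero.
Rows: (-4, -2, -2), (-4, -6, -6), (-4, -4, -4).
Expanding along the first row: (-4)(0) − (-2)(-8) + (-2)(-8) = 0.
Zero determinant ⇒ coplanar.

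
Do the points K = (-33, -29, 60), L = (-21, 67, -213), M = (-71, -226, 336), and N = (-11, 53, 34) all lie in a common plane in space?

No

A normal to the plane through K, L, M is n = KL × KM = (-27285, 7062, 1284).
The plane has equation n·P = 772647. For N: n·N = 718077.
718077 ≠ 772647, so N is off the plane.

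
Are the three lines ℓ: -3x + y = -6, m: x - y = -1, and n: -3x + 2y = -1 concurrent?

No

Lines aᵢx + bᵢy = cᵢ with pairwise distinct directions are concurrent exactly when det[aᵢ bᵢ cᵢ] = 0.
Here the determinant is 1.
Nonzero, so no common point exists.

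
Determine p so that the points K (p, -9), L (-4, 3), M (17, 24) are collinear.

-16

Collinearity: (K − L) must be parallel to (M − L) = (21, 21).
Cross-multiplying the components: (p − (-4))·(21) = (-12)·(21).
Solving gives p = -16.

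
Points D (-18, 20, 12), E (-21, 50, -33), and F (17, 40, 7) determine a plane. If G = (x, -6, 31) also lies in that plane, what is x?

The plane through D, E, F has equation 750x − 1590y − 1110z = -58620.
Substituting G: (750)x + (-24870) = -58620, so x = -45.

-45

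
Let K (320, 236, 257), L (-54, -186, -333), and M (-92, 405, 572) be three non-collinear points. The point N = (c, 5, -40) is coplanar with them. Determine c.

The plane through K, L, M has equation −33220x + 360890y − 237070z = 13612650.
Substituting N: (-33220)c + (11287250) = 13612650, so c = -70.

-70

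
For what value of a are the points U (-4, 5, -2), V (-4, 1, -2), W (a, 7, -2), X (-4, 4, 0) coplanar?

Normal to plane UVX: n = (-8, 0, 0); plane equation n·P = 32.
Requiring n·W = 32: (-8)a + (0) = 32.
So a = -4.

-4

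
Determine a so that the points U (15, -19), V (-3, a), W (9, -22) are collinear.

-28

Collinearity: (V − U) must be parallel to (W − U) = (-6, -3).
Cross-multiplying the components: (a − (-19))·(-6) = (-18)·(-3).
Solving gives a = -28.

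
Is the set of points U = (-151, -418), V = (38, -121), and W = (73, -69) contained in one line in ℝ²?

UV = (189, 297), UW = (224, 349).
Twice the signed area of △UVW is (189)(349) − (297)(224) = -567.
The area is nonzero, so the three points are not collinear.

No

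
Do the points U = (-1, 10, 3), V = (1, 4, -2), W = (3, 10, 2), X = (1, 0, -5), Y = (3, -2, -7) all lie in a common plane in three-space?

Yes

The plane through U, V, W has normal n = UV × UW = (6, -18, 24) and equation n·P = -114.
Checking the remaining points: n·X = -114, n·Y = -114.
All equal -114, so all 5 points lie in one plane.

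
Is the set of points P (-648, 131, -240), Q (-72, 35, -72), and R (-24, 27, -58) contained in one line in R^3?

PQ = (576, -96, 168), PR = (624, -104, 182).
PQ × PR = (0, 0, 0).
The cross product vanishes, so the three points are collinear.

Yes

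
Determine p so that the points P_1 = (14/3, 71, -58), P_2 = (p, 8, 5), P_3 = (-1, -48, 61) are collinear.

5/3

Collinearity requires P_1P_2 × P_1P_3 = 0; each component is linear in p.
The y-component gives (-119)p + (595/3) = 0, so p = 5/3.
The remaining components then also vanish.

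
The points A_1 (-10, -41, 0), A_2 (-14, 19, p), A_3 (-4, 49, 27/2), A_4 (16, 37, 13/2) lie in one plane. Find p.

Normal to plane A_1A_3A_4: n = (-468, 312, -1872); plane equation n·P = -8112.
Requiring n·A_2 = -8112: (-1872)p + (12480) = -8112.
So p = 11.

11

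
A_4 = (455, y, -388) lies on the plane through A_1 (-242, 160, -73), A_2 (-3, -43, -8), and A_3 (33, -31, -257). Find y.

-349

The plane through A_1, A_2, A_3 has equation 49767x + 61851y + 10176z = -2890302.
Substituting A_4: (61851)y + (18695697) = -2890302, so y = -349.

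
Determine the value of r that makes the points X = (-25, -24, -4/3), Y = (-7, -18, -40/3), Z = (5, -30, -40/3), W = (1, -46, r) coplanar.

-10/3

Normal to plane XYZ: n = (-144, -144, -288); plane equation n·P = 7440.
Requiring n·W = 7440: (-288)r + (6480) = 7440.
So r = -10/3.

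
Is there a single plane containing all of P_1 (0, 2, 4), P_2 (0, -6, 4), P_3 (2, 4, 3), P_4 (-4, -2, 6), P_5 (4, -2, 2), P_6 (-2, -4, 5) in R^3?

Yes

The plane through P_1, P_2, P_3 has normal n = P_1P_2 × P_1P_3 = (8, 0, 16) and equation n·P = 64.
Checking the remaining points: n·P_4 = 64, n·P_5 = 64, n·P_6 = 64.
All equal 64, so all 6 points lie in one plane.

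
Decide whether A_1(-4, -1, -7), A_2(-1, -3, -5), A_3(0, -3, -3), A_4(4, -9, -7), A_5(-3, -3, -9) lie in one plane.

The plane through A_1, A_2, A_3 has normal n = A_1A_2 × A_1A_3 = (-4, -4, 2) and equation n·P = 6.
Checking the remaining points: n·A_4 = 6, n·A_5 = 6.
All equal 6, so all 5 points lie in one plane.

Yes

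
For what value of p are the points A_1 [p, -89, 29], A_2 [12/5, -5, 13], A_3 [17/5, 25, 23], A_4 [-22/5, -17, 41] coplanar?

-46/5

Coplanarity ⇔ det[A_1A_2; A_1A_3; A_1A_4] = 0.
Expanding, this is linear in p: (-960)p + (-8832) = 0.
So p = -46/5.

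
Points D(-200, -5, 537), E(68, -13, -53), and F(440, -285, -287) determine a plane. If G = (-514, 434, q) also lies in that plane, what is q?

The plane through D, E, F has equation −158608x − 156768y − 69920z = -5041600.
Substituting G: (-69920)q + (13487200) = -5041600, so q = 265.

265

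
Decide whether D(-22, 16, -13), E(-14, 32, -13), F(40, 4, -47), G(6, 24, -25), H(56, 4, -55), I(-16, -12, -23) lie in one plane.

Yes

The plane through D, E, F has normal n = DE × DF = (-544, 272, -1088) and equation n·P = 30464.
Checking the remaining points: n·G = 30464, n·H = 30464, n·I = 30464.
All equal 30464, so all 6 points lie in one plane.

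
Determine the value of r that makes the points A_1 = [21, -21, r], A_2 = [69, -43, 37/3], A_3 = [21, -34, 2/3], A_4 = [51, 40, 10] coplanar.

1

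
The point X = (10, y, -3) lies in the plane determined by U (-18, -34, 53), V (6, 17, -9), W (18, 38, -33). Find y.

15

A normal to the plane is n = UV × UW = (78, -168, -108).
X lies in the plane iff n · UX = 0.
This gives (-168)y + (2520) = 0, so y = 15.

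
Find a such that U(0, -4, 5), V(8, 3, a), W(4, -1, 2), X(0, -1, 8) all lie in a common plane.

0

Normal to plane UWX: n = (18, -12, 12); plane equation n·P = 108.
Requiring n·V = 108: (12)a + (108) = 108.
So a = 0.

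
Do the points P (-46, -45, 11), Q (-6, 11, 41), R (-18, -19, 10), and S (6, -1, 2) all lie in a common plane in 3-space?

The four points are coplanar iff the 3×3 determinant with rows PQ, PR, PS is zero.
Rows: (40, 56, 30), (28, 26, -1), (52, 44, -9).
Expanding along the first row: (40)(-190) − (56)(-200) + (30)(-120) = 0.
Zero determinant ⇒ coplanar.

Yes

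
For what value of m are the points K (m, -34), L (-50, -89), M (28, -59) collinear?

93

Collinearity: (K − L) must be parallel to (M − L) = (78, 30).
Cross-multiplying the components: (m − (-50))·(30) = (55)·(78).
Solving gives m = 93.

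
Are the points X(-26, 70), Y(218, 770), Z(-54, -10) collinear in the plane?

XY = (244, 700), XZ = (-28, -80).
det[XY; XZ] = (244)(-80) − (700)(-28) = 80.
The determinant is nonzero, so they are not collinear.

No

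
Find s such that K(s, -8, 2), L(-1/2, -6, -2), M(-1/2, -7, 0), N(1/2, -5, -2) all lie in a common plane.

-1/2

The points are coplanar iff KL · (KM × KN) = 0.
Expanding, this is linear in s: (2)s + (1) = 0.
So s = -1/2.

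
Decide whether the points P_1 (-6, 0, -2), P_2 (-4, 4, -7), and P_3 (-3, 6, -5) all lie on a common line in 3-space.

P_1P_2 = (2, 4, -5), P_1P_3 = (3, 6, -3).
Comparing components 2 and 3: (4)(-3) − (-5)(6) = 18 ≠ 0, so P_1P_2 and P_1P_3 are not parallel and the points are not collinear.

No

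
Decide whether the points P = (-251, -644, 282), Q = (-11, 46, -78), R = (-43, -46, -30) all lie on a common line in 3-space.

PQ = (240, 690, -360), PR = (208, 598, -312).
Each component of PR is 13/15 times the corresponding component of PQ, so PR = 13/15·PQ and the points are collinear.

Yes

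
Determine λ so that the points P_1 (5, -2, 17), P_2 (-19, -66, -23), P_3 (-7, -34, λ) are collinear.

Direction P_1P_2 = (-24, -64, -40). From the x-coordinate of P_3, the parameter along the line is τ = (-7 − 5)/(-24) = 1/2.
Then λ = 17 + 1/2·(-40) = -3.

-3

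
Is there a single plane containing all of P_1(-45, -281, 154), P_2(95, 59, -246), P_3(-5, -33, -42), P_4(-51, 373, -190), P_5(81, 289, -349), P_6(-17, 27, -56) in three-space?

The plane through P_1, P_2, P_3 has normal n = P_1P_2 × P_1P_3 = (32560, 11440, 21120) and equation n·P = -1427360.
Checking the remaining points: n·P_4 = -1406240, n·P_5 = -1427360, n·P_6 = -1427360.
Since n·P_4 = -1406240 ≠ -1427360, P_4 is off the plane and the points are not all coplanar.

No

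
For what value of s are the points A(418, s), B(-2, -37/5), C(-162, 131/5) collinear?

-478/5

The three points are collinear iff det[AB; AC] = 0.
This determinant is linear in s: (-160)s + (-15296) = 0, so s = -478/5.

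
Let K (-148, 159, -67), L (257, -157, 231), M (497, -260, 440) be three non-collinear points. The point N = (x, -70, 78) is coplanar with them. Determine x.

The plane through K, L, M has equation −35350x − 13125y + 34125z = 858550.
Substituting N: (-35350)x + (3580500) = 858550, so x = 77.

77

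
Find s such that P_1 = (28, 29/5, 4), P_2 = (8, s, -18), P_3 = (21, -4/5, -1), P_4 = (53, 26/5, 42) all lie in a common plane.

-19/5

Coplanarity ⇔ det[P_1P_2; P_1P_3; P_1P_4] = 0.
Expanding, this is linear in s: (141)s + (2679/5) = 0.
So s = -19/5.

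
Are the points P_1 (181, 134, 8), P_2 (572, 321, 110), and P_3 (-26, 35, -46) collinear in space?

Yes

P_1P_2 = (391, 187, 102), P_1P_3 = (-207, -99, -54).
P_1P_2 × P_1P_3 = (0, 0, 0).
The cross product vanishes, so the three points are collinear.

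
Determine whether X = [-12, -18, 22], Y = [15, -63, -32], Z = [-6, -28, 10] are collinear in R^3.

XY = (27, -45, -54), XZ = (6, -10, -12).
Each component of XZ is 2/9 times the corresponding component of XY, so XZ = 2/9·XY and the points are collinear.

Yes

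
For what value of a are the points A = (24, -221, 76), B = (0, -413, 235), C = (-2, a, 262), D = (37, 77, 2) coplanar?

Normal to plane ABD: n = (-33174, 291, -4656); plane equation n·P = -1214343.
Requiring n·C = -1214343: (291)a + (-1153524) = -1214343.
So a = -209.

-209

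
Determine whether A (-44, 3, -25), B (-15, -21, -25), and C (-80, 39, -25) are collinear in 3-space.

AB = (29, -24, 0), AC = (-36, 36, 0).
AB × AC = (0, 0, 180).
The cross product is nonzero, so the points do not lie on one line.

No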